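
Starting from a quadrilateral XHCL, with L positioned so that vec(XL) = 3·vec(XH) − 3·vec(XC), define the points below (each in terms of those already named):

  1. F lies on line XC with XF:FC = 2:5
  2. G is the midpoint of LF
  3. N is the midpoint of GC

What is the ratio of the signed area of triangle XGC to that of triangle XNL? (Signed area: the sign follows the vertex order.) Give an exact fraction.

Assign X = (0, 0), H = (1, 0), C = (0, 1), L = (3, -3) — the answer is frame-independent, so this choice is without loss of generality.
1. F lies on line XC with XF:FC = 2:5 ⇒ F = (0, 2/7)
2. G is the midpoint of LF ⇒ G = (3/2, -19/14)
3. N is the midpoint of GC ⇒ N = (3/4, -5/28)
2·[XGC] = 3/2, 2·[XNL] = -12/7
[XGC]:[XNL] = 3/2:-12/7 = -7/8

[XGC]:[XNL] = -7/8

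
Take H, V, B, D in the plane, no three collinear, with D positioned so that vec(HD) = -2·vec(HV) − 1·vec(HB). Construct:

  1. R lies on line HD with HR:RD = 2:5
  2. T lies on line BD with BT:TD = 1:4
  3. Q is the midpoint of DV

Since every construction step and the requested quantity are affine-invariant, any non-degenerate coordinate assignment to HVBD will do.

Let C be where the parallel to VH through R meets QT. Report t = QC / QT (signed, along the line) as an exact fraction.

t = 15/77

Set H = (0, 0), V = (1, 0), B = (0, 1), D = (-2, -1); any affine frame gives the same invariant.
1. R lies on line HD with HR:RD = 2:5 ⇒ R = (-4/7, -2/7)
2. T lies on line BD with BT:TD = 1:4 ⇒ T = (-2/5, 3/5)
3. Q is the midpoint of DV ⇒ Q = (-1/2, -1/2)
through R parallel to VH: direction (-1, 0); meets QT at C = (-37/77, -2/7)
C = Q + t·(T−Q) with t = 15/77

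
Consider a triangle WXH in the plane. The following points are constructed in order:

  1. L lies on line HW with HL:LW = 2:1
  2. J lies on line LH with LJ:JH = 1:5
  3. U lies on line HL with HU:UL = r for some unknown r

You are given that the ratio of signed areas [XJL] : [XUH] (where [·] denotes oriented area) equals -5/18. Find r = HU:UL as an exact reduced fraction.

Choose coordinates W = (0, 0), X = (1, 0), H = (0, 1).
1. L lies on line HW with HL:LW = 2:1 ⇒ L = (0, 1/3)
2. J lies on line LH with LJ:JH = 1:5 ⇒ J = (0, 4/9)
3. With HU:UL = r, write λ = r/(r+1) so U = H + λ·(L−H); U is affine-linear in λ
Every point depending on U is an affine combination of U and λ-independent points, so each such coordinate is linear in λ; the λ² term in each signed area is a multiple of (L−H)×(L−H) = 0, so 2·[XJL] and 2·[XUH] are each linear in λ. Evaluating at λ=0 and λ=1:
  2·[XJL] = 1/9,   2·[XUH] = -2/3·λ
So [XJL]:[XUH] = (1/9) / (-2/3·λ). Setting this equal to -5/18:
  1/9 = -5/18·(-2/3·λ)  ⇒  λ = 3/5
Then r = λ/(1−λ) = (3/5)/(2/5) = 3/2. Check: with r = 3/2, U = (0, 3/5) and [XJL]:[XUH] = -5/18 as required.

r = 3/2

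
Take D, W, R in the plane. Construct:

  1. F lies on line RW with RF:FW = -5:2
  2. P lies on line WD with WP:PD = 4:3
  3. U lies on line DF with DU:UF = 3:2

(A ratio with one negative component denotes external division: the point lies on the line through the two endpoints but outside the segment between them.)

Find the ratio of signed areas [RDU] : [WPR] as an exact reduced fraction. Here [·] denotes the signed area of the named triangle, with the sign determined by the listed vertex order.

[RDU]:[WPR] = -7/4

Set D = (0, 0), W = (1, 0), R = (0, 1); any affine frame gives the same invariant.
1. F lies on line RW with RF:FW = -5:2 ⇒ F = (5/3, -2/3)
2. P lies on line WD with WP:PD = 4:3 ⇒ P = (3/7, 0)
3. U lies on line DF with DU:UF = 3:2 ⇒ U = (1, -2/5)
2·[RDU] = 1, 2·[WPR] = -4/7
[RDU]:[WPR] = 1:-4/7 = -7/4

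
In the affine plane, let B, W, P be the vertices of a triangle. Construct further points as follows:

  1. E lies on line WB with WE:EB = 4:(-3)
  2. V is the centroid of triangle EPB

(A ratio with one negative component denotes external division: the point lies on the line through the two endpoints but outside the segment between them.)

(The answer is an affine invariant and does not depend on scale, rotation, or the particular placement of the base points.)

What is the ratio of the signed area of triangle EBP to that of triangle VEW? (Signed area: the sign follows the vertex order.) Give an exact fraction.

Set B = (0, 0), W = (1, 0), P = (0, 1); any affine frame gives the same invariant.
1. E lies on line WB with WE:EB = 4:(-3) ⇒ E = (-3, 0)
2. V is the centroid of triangle EPB ⇒ V = (-1, 1/3)
2·[EBP] = 3, 2·[VEW] = 4/3
[EBP]:[VEW] = 3:4/3 = 9/4

[EBP]:[VEW] = 9/4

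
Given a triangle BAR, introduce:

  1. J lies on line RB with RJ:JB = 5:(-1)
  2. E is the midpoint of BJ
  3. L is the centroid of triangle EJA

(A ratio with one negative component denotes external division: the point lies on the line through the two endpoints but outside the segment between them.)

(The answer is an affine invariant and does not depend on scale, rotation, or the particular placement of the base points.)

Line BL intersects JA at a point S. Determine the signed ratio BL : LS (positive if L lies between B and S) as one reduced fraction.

Set B = (0, 0), A = (1, 0), R = (0, 1); any affine frame gives the same invariant.
1. J lies on line RB with RJ:JB = 5:(-1) ⇒ J = (0, -1/4)
2. E is the midpoint of BJ ⇒ E = (0, -1/8)
3. L is the centroid of triangle EJA ⇒ L = (1/3, -1/8)
line BL meets JA at S = (2/5, -3/20)
L = B + t·(S−B) with t = 5/6, so BL:LS = 5/6:1/6

BL:LS = 5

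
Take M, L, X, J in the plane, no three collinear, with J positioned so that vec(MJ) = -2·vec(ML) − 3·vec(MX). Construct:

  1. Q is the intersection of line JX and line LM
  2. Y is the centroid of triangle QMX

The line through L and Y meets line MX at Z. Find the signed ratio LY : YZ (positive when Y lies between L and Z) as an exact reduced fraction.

Work in coordinates with M = (0, 0), L = (1, 0), X = (0, 1), J = (-2, -3).
1. Q is the intersection of line JX and line LM ⇒ Q = (-1/2, 0)
2. Y is the centroid of triangle QMX ⇒ Y = (-1/6, 1/3)
line LY meets MX at Z = (0, 2/7)
Y = L + t·(Z−L) with t = 7/6, so LY:YZ = 7/6:-1/6

LY:YZ = -7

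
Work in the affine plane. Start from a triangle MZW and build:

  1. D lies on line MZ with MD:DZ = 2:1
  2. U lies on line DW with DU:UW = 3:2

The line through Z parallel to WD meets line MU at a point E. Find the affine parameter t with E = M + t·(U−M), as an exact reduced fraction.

t = 3/2

Assign M = (0, 0), Z = (1, 0), W = (0, 1) — the answer is frame-independent, so this choice is without loss of generality.
1. D lies on line MZ with MD:DZ = 2:1 ⇒ D = (2/3, 0)
2. U lies on line DW with DU:UW = 3:2 ⇒ U = (4/15, 3/5)
through Z parallel to WD: direction (2/3, -1); meets MU at E = (2/5, 9/10)
E = M + t·(U−M) with t = 3/2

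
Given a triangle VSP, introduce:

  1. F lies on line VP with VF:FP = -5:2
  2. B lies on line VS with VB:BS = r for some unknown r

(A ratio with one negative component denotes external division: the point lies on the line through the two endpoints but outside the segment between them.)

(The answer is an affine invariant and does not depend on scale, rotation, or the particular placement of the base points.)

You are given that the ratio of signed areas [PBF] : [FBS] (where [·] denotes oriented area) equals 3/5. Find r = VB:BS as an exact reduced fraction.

r = 3/2

Assign V = (0, 0), S = (1, 0), P = (0, 1) — the answer is frame-independent, so this choice is without loss of generality.
1. F lies on line VP with VF:FP = -5:2 ⇒ F = (0, 5/3)
2. With VB:BS = r, write λ = r/(r+1) so B = V + λ·(S−V); B is affine-linear in λ
Every point depending on B is an affine combination of B and λ-independent points, so each such coordinate is linear in λ; the λ² term in each signed area is a multiple of (S−V)×(S−V) = 0, so 2·[PBF] and 2·[FBS] are each linear in λ. Evaluating at λ=0 and λ=1:
  2·[PBF] = 2/3·λ,   2·[FBS] = -5/3·λ + 5/3
So [PBF]:[FBS] = (2/3·λ) / (-5/3·λ + 5/3). Setting this equal to 3/5:
  2/3·λ = 3/5·(-5/3·λ + 5/3)  ⇒  λ = 3/5
Then r = λ/(1−λ) = (3/5)/(2/5) = 3/2. Check: with r = 3/2, B = (3/5, 0) and [PBF]:[FBS] = 3/5 as required.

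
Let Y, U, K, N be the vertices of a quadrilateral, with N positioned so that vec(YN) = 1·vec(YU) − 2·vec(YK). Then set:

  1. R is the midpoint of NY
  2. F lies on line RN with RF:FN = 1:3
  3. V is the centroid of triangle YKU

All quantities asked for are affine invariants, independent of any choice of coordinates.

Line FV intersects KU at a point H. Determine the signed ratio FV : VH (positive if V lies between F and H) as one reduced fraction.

FV:VH = 31/8

Assign Y = (0, 0), U = (1, 0), K = (0, 1), N = (1, -2) — the answer is frame-independent, so this choice is without loss of generality.
1. R is the midpoint of NY ⇒ R = (1/2, -1)
2. F lies on line RN with RF:FN = 1:3 ⇒ F = (5/8, -5/4)
3. V is the centroid of triangle YKU ⇒ V = (1/3, 1/3)
line FV meets KU at H = (8/31, 23/31)
V = F + t·(H−F) with t = 31/39, so FV:VH = 31/39:8/39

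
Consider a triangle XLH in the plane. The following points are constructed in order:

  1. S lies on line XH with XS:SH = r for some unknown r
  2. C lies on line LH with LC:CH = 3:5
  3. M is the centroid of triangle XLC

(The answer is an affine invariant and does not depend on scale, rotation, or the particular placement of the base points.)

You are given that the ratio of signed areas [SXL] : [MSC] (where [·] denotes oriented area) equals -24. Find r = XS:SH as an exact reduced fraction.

r = -3/4

Choose coordinates X = (0, 0), L = (1, 0), H = (0, 1).
1. With XS:SH = r, write λ = r/(r+1) so S = X + λ·(H−X); S is affine-linear in λ
2. C lies on line LH with LC:CH = 3:5 ⇒ C = (5/8, 3/8)
3. M is the centroid of triangle XLC ⇒ M = (13/24, 1/8)
Every point depending on S is an affine combination of S and λ-independent points, so each such coordinate is linear in λ; the λ² term in each signed area is a multiple of (H−X)×(H−X) = 0, so 2·[SXL] and 2·[MSC] are each linear in λ. Evaluating at λ=0 and λ=1:
  2·[SXL] = λ,   2·[MSC] = -1/12·λ − 1/8
So [SXL]:[MSC] = (λ) / (-1/12·λ − 1/8). Setting this equal to -24:
  λ = -24·(-1/12·λ − 1/8)  ⇒  λ = -3
Then r = λ/(1−λ) = (-3)/(4) = -3/4. Check: with r = -3/4, S = (0, -3) and [SXL]:[MSC] = -24 as required.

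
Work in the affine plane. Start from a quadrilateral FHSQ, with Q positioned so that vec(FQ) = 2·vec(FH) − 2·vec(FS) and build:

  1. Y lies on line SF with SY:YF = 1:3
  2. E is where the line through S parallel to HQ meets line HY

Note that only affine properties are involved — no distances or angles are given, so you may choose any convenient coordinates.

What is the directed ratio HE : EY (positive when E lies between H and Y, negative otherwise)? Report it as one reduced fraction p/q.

HE:EY = 4

Choose coordinates F = (0, 0), H = (1, 0), S = (0, 1), Q = (2, -2).
1. Y lies on line SF with SY:YF = 1:3 ⇒ Y = (0, 3/4)
2. E is where the line through S parallel to HQ meets line HY ⇒ E = (1/5, 3/5)
E = H + t·(Y−H) with t = 4/5, so HE:EY = t:(1−t) = 4/5:1/5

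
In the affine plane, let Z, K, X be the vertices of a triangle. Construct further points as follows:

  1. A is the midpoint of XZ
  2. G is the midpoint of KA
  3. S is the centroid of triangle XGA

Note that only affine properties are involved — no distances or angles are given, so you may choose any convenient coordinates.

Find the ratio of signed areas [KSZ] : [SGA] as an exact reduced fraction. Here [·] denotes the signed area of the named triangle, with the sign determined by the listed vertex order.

[KSZ]:[SGA] = -7

Set Z = (0, 0), K = (1, 0), X = (0, 1); any affine frame gives the same invariant.
1. A is the midpoint of XZ ⇒ A = (0, 1/2)
2. G is the midpoint of KA ⇒ G = (1/2, 1/4)
3. S is the centroid of triangle XGA ⇒ S = (1/6, 7/12)
2·[KSZ] = 7/12, 2·[SGA] = -1/12
[KSZ]:[SGA] = 7/12:-1/12 = -7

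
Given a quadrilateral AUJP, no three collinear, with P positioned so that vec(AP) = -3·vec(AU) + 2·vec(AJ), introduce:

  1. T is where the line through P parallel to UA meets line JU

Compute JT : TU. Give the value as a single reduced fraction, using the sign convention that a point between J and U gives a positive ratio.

Assign A = (0, 0), U = (1, 0), J = (0, 1), P = (-3, 2) — the answer is frame-independent, so this choice is without loss of generality.
1. T is where the line through P parallel to UA meets line JU ⇒ T = (-1, 2)
T = J + t·(U−J) with t = -1, so JT:TU = t:(1−t) = -1:2

JT:TU = -1/2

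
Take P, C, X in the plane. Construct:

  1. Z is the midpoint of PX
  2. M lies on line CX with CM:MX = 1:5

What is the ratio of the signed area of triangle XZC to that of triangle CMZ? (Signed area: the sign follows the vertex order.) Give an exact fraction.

Set P = (0, 0), C = (1, 0), X = (0, 1); any affine frame gives the same invariant.
1. Z is the midpoint of PX ⇒ Z = (0, 1/2)
2. M lies on line CX with CM:MX = 1:5 ⇒ M = (5/6, 1/6)
2·[XZC] = 1/2, 2·[CMZ] = 1/12
[XZC]:[CMZ] = 1/2:1/12 = 6

[XZC]:[CMZ] = 6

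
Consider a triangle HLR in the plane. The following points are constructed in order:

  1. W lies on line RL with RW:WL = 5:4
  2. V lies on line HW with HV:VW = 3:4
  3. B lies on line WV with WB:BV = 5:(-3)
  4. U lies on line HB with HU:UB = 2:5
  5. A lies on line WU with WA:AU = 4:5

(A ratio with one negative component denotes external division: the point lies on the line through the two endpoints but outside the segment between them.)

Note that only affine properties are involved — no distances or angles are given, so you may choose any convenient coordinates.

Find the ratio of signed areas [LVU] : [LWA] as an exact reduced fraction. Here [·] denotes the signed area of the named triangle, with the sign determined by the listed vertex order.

Work in coordinates with H = (0, 0), L = (1, 0), R = (0, 1).
1. W lies on line RL with RW:WL = 5:4 ⇒ W = (5/9, 4/9)
2. V lies on line HW with HV:VW = 3:4 ⇒ V = (5/21, 4/21)
3. B lies on line WV with WB:BV = 5:(-3) ⇒ B = (-5/21, -4/21)
4. U lies on line HB with HU:UB = 2:5 ⇒ U = (-10/147, -8/147)
5. A lies on line WU with WA:AU = 4:5 ⇒ A = (1105/3969, 884/3969)
2·[LVU] = 12/49, 2·[LWA] = 880/3969
[LVU]:[LWA] = 12/49:880/3969 = 243/220

[LVU]:[LWA] = 243/220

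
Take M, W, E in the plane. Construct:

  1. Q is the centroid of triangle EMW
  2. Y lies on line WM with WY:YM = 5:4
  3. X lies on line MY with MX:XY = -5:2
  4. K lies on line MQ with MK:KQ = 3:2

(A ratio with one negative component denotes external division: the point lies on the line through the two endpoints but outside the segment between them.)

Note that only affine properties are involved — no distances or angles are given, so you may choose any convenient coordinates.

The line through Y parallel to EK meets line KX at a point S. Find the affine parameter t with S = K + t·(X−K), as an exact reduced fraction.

Set M = (0, 0), W = (1, 0), E = (0, 1); any affine frame gives the same invariant.
1. Q is the centroid of triangle EMW ⇒ Q = (1/3, 1/3)
2. Y lies on line WM with WY:YM = 5:4 ⇒ Y = (4/9, 0)
3. X lies on line MY with MX:XY = -5:2 ⇒ X = (20/27, 0)
4. K lies on line MQ with MK:KQ = 3:2 ⇒ K = (1/5, 1/5)
through Y parallel to EK: direction (1/5, -4/5); meets KX at S = (988/2385, 32/265)
S = K + t·(X−K) with t = 21/53

t = 21/53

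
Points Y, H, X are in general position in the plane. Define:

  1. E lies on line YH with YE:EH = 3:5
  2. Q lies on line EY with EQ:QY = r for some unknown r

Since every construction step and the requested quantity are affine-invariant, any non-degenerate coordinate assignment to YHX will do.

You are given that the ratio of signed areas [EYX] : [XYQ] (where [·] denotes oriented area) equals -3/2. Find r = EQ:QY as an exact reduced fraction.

Choose coordinates Y = (0, 0), H = (1, 0), X = (0, 1).
1. E lies on line YH with YE:EH = 3:5 ⇒ E = (3/8, 0)
2. With EQ:QY = r, write λ = r/(r+1) so Q = E + λ·(Y−E); Q is affine-linear in λ
Every point depending on Q is an affine combination of Q and λ-independent points, so each such coordinate is linear in λ; the λ² term in each signed area is a multiple of (Y−E)×(Y−E) = 0, so 2·[EYX] and 2·[XYQ] are each linear in λ. Evaluating at λ=0 and λ=1:
  2·[EYX] = -3/8,   2·[XYQ] = -3/8·λ + 3/8
So [EYX]:[XYQ] = (-3/8) / (-3/8·λ + 3/8). Setting this equal to -3/2:
  -3/8 = -3/2·(-3/8·λ + 3/8)  ⇒  λ = 1/3
Then r = λ/(1−λ) = (1/3)/(2/3) = 1/2. Check: with r = 1/2, Q = (1/4, 0) and [EYX]:[XYQ] = -3/2 as required.

r = 1/2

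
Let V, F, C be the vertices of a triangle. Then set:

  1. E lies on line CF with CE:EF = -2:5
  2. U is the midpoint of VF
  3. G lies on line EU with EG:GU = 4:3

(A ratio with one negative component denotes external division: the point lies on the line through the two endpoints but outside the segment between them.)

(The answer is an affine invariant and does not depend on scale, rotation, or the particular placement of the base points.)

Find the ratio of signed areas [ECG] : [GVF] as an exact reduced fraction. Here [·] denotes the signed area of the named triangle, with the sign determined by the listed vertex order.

[ECG]:[GVF] = -4/15

Choose coordinates V = (0, 0), F = (1, 0), C = (0, 1).
1. E lies on line CF with CE:EF = -2:5 ⇒ E = (-2/3, 5/3)
2. U is the midpoint of VF ⇒ U = (1/2, 0)
3. G lies on line EU with EG:GU = 4:3 ⇒ G = (0, 5/7)
2·[ECG] = -4/21, 2·[GVF] = 5/7
[ECG]:[GVF] = -4/21:5/7 = -4/15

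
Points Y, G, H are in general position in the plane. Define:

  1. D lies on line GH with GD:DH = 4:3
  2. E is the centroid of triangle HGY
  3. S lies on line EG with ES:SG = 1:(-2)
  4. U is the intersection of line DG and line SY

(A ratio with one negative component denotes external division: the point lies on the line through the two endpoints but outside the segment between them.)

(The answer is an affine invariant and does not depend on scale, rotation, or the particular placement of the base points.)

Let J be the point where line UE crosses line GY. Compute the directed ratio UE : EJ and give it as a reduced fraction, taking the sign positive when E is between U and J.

Assign Y = (0, 0), G = (1, 0), H = (0, 1) — the answer is frame-independent, so this choice is without loss of generality.
1. D lies on line GH with GD:DH = 4:3 ⇒ D = (3/7, 4/7)
2. E is the centroid of triangle HGY ⇒ E = (1/3, 1/3)
3. S lies on line EG with ES:SG = 1:(-2) ⇒ S = (-1/3, 2/3)
4. U is the intersection of line DG and line SY ⇒ U = (-1, 2)
line UE meets GY at J = (3/5, 0)
E = U + t·(J−U) with t = 5/6, so UE:EJ = 5/6:1/6

UE:EJ = 5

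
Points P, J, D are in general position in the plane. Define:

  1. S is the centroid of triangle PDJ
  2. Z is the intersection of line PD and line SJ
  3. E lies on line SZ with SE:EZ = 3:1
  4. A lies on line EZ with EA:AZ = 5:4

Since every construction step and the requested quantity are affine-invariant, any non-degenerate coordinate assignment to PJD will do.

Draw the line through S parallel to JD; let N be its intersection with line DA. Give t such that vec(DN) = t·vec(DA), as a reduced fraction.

Set P = (0, 0), J = (1, 0), D = (0, 1); any affine frame gives the same invariant.
1. S is the centroid of triangle PDJ ⇒ S = (1/3, 1/3)
2. Z is the intersection of line PD and line SJ ⇒ Z = (0, 1/2)
3. E lies on line SZ with SE:EZ = 3:1 ⇒ E = (1/12, 11/24)
4. A lies on line EZ with EA:AZ = 5:4 ⇒ A = (1/27, 13/27)
through S parallel to JD: direction (-1, 1); meets DA at N = (1/39, 25/39)
N = D + t·(A−D) with t = 9/13

t = 9/13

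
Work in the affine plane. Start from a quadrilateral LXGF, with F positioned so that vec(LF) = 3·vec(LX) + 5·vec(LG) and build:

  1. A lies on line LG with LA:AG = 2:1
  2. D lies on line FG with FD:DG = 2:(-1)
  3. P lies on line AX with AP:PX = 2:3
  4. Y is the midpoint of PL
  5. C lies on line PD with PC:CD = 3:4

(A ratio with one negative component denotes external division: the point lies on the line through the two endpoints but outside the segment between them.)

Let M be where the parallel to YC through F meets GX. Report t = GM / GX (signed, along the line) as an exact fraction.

t = -1/2

Choose coordinates L = (0, 0), X = (1, 0), G = (0, 1), F = (3, 5).
1. A lies on line LG with LA:AG = 2:1 ⇒ A = (0, 2/3)
2. D lies on line FG with FD:DG = 2:(-1) ⇒ D = (-3, -3)
3. P lies on line AX with AP:PX = 2:3 ⇒ P = (2/5, 2/5)
4. Y is the midpoint of PL ⇒ Y = (1/5, 1/5)
5. C lies on line PD with PC:CD = 3:4 ⇒ C = (-37/35, -37/35)
through F parallel to YC: direction (-44/35, -44/35); meets GX at M = (-1/2, 3/2)
M = G + t·(X−G) with t = -1/2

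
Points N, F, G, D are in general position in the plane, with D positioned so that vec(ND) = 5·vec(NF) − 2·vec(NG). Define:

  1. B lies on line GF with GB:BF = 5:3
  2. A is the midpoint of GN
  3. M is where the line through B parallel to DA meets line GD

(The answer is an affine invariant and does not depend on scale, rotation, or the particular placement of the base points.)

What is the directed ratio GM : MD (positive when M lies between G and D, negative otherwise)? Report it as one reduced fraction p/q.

Set N = (0, 0), F = (1, 0), G = (0, 1), D = (5, -2); any affine frame gives the same invariant.
1. B lies on line GF with GB:BF = 5:3 ⇒ B = (5/8, 3/8)
2. A is the midpoint of GN ⇒ A = (0, 1/2)
3. M is where the line through B parallel to DA meets line GD ⇒ M = (25/8, -7/8)
M = G + t·(D−G) with t = 5/8, so GM:MD = t:(1−t) = 5/8:3/8

GM:MD = 5/3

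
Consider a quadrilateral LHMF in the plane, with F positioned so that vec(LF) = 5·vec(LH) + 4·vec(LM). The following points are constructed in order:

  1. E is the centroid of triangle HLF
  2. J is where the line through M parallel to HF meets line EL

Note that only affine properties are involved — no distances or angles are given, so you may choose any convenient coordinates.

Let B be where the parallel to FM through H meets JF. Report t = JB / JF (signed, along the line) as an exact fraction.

t = -1/3

Choose coordinates L = (0, 0), H = (1, 0), M = (0, 1), F = (5, 4).
1. E is the centroid of triangle HLF ⇒ E = (2, 4/3)
2. J is where the line through M parallel to HF meets line EL ⇒ J = (-3, -2)
through H parallel to FM: direction (-5, -3); meets JF at B = (-17/3, -4)
B = J + t·(F−J) with t = -1/3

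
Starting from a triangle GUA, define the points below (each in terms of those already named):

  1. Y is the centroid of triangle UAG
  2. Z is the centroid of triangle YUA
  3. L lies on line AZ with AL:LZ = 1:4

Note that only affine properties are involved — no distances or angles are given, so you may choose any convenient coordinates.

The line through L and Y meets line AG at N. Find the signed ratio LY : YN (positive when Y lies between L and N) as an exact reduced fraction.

Assign G = (0, 0), U = (1, 0), A = (0, 1) — the answer is frame-independent, so this choice is without loss of generality.
1. Y is the centroid of triangle UAG ⇒ Y = (1/3, 1/3)
2. Z is the centroid of triangle YUA ⇒ Z = (4/9, 4/9)
3. L lies on line AZ with AL:LZ = 1:4 ⇒ L = (4/45, 8/9)
line LY meets AG at N = (0, 12/11)
Y = L + t·(N−L) with t = -11/4, so LY:YN = -11/4:15/4

LY:YN = -11/15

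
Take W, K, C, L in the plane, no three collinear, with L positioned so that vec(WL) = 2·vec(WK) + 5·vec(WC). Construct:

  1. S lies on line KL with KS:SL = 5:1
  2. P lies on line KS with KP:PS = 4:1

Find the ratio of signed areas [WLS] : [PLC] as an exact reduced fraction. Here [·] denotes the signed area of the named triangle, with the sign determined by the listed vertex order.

Work in coordinates with W = (0, 0), K = (1, 0), C = (0, 1), L = (2, 5).
1. S lies on line KL with KS:SL = 5:1 ⇒ S = (11/6, 25/6)
2. P lies on line KS with KP:PS = 4:1 ⇒ P = (5/3, 10/3)
2·[WLS] = -5/6, 2·[PLC] = 2
[WLS]:[PLC] = -5/6:2 = -5/12

[WLS]:[PLC] = -5/12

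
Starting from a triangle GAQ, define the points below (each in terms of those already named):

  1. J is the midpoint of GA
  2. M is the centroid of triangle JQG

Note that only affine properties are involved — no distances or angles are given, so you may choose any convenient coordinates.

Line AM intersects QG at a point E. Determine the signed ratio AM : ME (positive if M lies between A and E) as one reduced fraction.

AM:ME = 5

Assign G = (0, 0), A = (1, 0), Q = (0, 1) — the answer is frame-independent, so this choice is without loss of generality.
1. J is the midpoint of GA ⇒ J = (1/2, 0)
2. M is the centroid of triangle JQG ⇒ M = (1/6, 1/3)
line AM meets QG at E = (0, 2/5)
M = A + t·(E−A) with t = 5/6, so AM:ME = 5/6:1/6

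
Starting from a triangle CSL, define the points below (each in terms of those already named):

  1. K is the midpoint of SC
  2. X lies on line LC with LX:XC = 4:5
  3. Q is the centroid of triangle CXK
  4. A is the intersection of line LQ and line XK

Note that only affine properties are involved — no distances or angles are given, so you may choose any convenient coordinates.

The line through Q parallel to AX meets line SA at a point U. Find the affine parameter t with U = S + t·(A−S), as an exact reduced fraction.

Set C = (0, 0), S = (1, 0), L = (0, 1); any affine frame gives the same invariant.
1. K is the midpoint of SC ⇒ K = (1/2, 0)
2. X lies on line LC with LX:XC = 4:5 ⇒ X = (0, 5/9)
3. Q is the centroid of triangle CXK ⇒ Q = (1/6, 5/27)
4. A is the intersection of line LQ and line XK ⇒ A = (2/17, 65/153)
through Q parallel to AX: direction (-2/17, 20/153); meets SA at U = (-3/17, 260/459)
U = S + t·(A−S) with t = 4/3

t = 4/3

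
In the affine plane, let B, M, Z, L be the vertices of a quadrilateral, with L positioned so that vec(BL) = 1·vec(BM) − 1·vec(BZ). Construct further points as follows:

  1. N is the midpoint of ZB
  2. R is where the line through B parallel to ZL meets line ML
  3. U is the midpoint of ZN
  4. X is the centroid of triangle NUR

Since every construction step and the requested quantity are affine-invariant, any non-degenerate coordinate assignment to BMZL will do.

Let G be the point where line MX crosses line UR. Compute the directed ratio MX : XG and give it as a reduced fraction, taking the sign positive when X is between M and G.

Set B = (0, 0), M = (1, 0), Z = (0, 1), L = (1, -1); any affine frame gives the same invariant.
1. N is the midpoint of ZB ⇒ N = (0, 1/2)
2. R is where the line through B parallel to ZL meets line ML ⇒ R = (1, -2)
3. U is the midpoint of ZN ⇒ U = (0, 3/4)
4. X is the centroid of triangle NUR ⇒ X = (1/3, -1/4)
line MX meets UR at G = (9/25, -6/25)
X = M + t·(G−M) with t = 25/24, so MX:XG = 25/24:-1/24

MX:XG = -25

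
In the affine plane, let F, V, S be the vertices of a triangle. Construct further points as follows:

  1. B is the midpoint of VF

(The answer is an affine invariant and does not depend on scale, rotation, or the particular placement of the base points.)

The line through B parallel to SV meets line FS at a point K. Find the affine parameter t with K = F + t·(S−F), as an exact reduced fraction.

Set F = (0, 0), V = (1, 0), S = (0, 1); any affine frame gives the same invariant.
1. B is the midpoint of VF ⇒ B = (1/2, 0)
through B parallel to SV: direction (1, -1); meets FS at K = (0, 1/2)
K = F + t·(S−F) with t = 1/2

t = 1/2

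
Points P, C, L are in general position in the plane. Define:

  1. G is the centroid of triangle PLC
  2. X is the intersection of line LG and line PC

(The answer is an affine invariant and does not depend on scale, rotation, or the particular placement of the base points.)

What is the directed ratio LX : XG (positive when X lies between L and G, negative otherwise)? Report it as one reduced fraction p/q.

LX:XG = -3

Choose coordinates P = (0, 0), C = (1, 0), L = (0, 1).
1. G is the centroid of triangle PLC ⇒ G = (1/3, 1/3)
2. X is the intersection of line LG and line PC ⇒ X = (1/2, 0)
X = L + t·(G−L) with t = 3/2, so LX:XG = t:(1−t) = 3/2:-1/2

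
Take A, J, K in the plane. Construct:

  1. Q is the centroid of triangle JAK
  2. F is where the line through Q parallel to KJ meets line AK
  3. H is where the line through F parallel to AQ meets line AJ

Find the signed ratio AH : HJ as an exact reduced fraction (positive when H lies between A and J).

AH:HJ = -2/5

Set A = (0, 0), J = (1, 0), K = (0, 1); any affine frame gives the same invariant.
1. Q is the centroid of triangle JAK ⇒ Q = (1/3, 1/3)
2. F is where the line through Q parallel to KJ meets line AK ⇒ F = (0, 2/3)
3. H is where the line through F parallel to AQ meets line AJ ⇒ H = (-2/3, 0)
H = A + t·(J−A) with t = -2/3, so AH:HJ = t:(1−t) = -2/3:5/3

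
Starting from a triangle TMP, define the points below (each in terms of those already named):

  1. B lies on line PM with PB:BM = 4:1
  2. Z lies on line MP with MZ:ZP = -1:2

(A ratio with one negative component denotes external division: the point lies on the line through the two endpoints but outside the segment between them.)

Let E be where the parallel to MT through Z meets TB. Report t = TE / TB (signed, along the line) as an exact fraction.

t = -5

Work in coordinates with T = (0, 0), M = (1, 0), P = (0, 1).
1. B lies on line PM with PB:BM = 4:1 ⇒ B = (4/5, 1/5)
2. Z lies on line MP with MZ:ZP = -1:2 ⇒ Z = (2, -1)
through Z parallel to MT: direction (-1, 0); meets TB at E = (-4, -1)
E = T + t·(B−T) with t = -5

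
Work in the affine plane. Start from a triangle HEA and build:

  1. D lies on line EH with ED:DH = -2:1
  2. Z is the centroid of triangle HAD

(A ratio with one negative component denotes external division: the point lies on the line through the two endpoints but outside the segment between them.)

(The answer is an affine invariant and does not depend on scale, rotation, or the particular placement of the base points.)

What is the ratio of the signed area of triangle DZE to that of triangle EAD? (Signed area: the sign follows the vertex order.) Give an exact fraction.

[DZE]:[EAD] = -1/3

Assign H = (0, 0), E = (1, 0), A = (0, 1) — the answer is frame-independent, so this choice is without loss of generality.
1. D lies on line EH with ED:DH = -2:1 ⇒ D = (-1, 0)
2. Z is the centroid of triangle HAD ⇒ Z = (-1/3, 1/3)
2·[DZE] = -2/3, 2·[EAD] = 2
[DZE]:[EAD] = -2/3:2 = -1/3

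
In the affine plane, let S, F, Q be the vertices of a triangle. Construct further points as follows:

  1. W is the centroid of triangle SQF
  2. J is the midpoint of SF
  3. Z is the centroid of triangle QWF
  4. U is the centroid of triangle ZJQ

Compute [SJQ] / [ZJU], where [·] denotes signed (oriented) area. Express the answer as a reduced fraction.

[SJQ]:[ZJU] = -9

Set S = (0, 0), F = (1, 0), Q = (0, 1); any affine frame gives the same invariant.
1. W is the centroid of triangle SQF ⇒ W = (1/3, 1/3)
2. J is the midpoint of SF ⇒ J = (1/2, 0)
3. Z is the centroid of triangle QWF ⇒ Z = (4/9, 4/9)
4. U is the centroid of triangle ZJQ ⇒ U = (17/54, 13/27)
2·[SJQ] = 1/2, 2·[ZJU] = -1/18
[SJQ]:[ZJU] = 1/2:-1/18 = -9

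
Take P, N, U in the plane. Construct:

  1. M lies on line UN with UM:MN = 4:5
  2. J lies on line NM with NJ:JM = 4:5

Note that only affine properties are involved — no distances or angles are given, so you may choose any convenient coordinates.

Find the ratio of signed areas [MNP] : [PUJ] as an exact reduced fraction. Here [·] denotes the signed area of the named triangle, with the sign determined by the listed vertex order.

Work in coordinates with P = (0, 0), N = (1, 0), U = (0, 1).
1. M lies on line UN with UM:MN = 4:5 ⇒ M = (4/9, 5/9)
2. J lies on line NM with NJ:JM = 4:5 ⇒ J = (61/81, 20/81)
2·[MNP] = -5/9, 2·[PUJ] = -61/81
[MNP]:[PUJ] = -5/9:-61/81 = 45/61

[MNP]:[PUJ] = 45/61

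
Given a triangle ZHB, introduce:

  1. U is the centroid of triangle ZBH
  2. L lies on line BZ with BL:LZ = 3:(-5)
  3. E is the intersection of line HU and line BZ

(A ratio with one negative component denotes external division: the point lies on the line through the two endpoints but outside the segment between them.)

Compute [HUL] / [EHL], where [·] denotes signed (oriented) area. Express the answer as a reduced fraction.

[HUL]:[EHL] = -2/3

Work in coordinates with Z = (0, 0), H = (1, 0), B = (0, 1).
1. U is the centroid of triangle ZBH ⇒ U = (1/3, 1/3)
2. L lies on line BZ with BL:LZ = 3:(-5) ⇒ L = (0, 5/2)
3. E is the intersection of line HU and line BZ ⇒ E = (0, 1/2)
2·[HUL] = -4/3, 2·[EHL] = 2
[HUL]:[EHL] = -4/3:2 = -2/3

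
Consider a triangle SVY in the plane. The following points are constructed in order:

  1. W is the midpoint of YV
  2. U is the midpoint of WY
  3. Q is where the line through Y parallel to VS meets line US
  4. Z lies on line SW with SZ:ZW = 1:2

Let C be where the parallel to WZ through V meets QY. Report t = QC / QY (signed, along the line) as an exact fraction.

Set S = (0, 0), V = (1, 0), Y = (0, 1); any affine frame gives the same invariant.
1. W is the midpoint of YV ⇒ W = (1/2, 1/2)
2. U is the midpoint of WY ⇒ U = (1/4, 3/4)
3. Q is where the line through Y parallel to VS meets line US ⇒ Q = (1/3, 1)
4. Z lies on line SW with SZ:ZW = 1:2 ⇒ Z = (1/6, 1/6)
through V parallel to WZ: direction (-1/3, -1/3); meets QY at C = (2, 1)
C = Q + t·(Y−Q) with t = -5

t = -5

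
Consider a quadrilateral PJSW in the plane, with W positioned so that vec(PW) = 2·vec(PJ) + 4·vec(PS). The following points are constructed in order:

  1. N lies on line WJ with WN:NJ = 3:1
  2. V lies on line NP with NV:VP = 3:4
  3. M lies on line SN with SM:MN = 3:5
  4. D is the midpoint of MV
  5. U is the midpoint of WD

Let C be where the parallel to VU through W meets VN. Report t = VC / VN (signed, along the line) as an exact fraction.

t = 104/217

Choose coordinates P = (0, 0), J = (1, 0), S = (0, 1), W = (2, 4).
1. N lies on line WJ with WN:NJ = 3:1 ⇒ N = (5/4, 1)
2. V lies on line NP with NV:VP = 3:4 ⇒ V = (5/7, 4/7)
3. M lies on line SN with SM:MN = 3:5 ⇒ M = (15/32, 1)
4. D is the midpoint of MV ⇒ D = (265/448, 11/14)
5. U is the midpoint of WD ⇒ U = (1161/896, 67/28)
through W parallel to VU: direction (521/896, 51/28); meets VN at C = (1475/1519, 1180/1519)
C = V + t·(N−V) with t = 104/217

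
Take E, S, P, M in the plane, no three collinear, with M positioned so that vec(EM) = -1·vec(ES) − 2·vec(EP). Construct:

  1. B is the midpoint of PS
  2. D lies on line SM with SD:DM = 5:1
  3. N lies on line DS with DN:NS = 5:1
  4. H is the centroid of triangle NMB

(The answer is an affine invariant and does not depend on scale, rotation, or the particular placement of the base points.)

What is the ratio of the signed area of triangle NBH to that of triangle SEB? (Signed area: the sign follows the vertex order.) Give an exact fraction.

Assign E = (0, 0), S = (1, 0), P = (0, 1), M = (-1, -2) — the answer is frame-independent, so this choice is without loss of generality.
1. B is the midpoint of PS ⇒ B = (1/2, 1/2)
2. D lies on line SM with SD:DM = 5:1 ⇒ D = (-2/3, -5/3)
3. N lies on line DS with DN:NS = 5:1 ⇒ N = (13/18, -5/18)
4. H is the centroid of triangle NMB ⇒ H = (2/27, -16/27)
2·[NBH] = 31/54, 2·[SEB] = -1/2
[NBH]:[SEB] = 31/54:-1/2 = -31/27

[NBH]:[SEB] = -31/27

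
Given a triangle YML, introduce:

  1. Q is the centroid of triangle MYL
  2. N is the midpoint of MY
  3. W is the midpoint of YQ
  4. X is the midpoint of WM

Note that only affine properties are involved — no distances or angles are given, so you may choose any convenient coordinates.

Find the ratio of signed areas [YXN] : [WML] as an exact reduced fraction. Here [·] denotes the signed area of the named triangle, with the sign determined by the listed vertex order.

Set Y = (0, 0), M = (1, 0), L = (0, 1); any affine frame gives the same invariant.
1. Q is the centroid of triangle MYL ⇒ Q = (1/3, 1/3)
2. N is the midpoint of MY ⇒ N = (1/2, 0)
3. W is the midpoint of YQ ⇒ W = (1/6, 1/6)
4. X is the midpoint of WM ⇒ X = (7/12, 1/12)
2·[YXN] = -1/24, 2·[WML] = 2/3
[YXN]:[WML] = -1/24:2/3 = -1/16

[YXN]:[WML] = -1/16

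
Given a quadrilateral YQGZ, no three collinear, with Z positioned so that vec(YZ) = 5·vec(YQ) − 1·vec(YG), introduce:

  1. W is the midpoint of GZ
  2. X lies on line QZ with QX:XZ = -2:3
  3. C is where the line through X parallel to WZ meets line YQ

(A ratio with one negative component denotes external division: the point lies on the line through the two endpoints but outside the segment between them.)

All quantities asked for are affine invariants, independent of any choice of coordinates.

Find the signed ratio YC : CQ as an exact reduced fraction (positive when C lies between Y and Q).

Set Y = (0, 0), Q = (1, 0), G = (0, 1), Z = (5, -1); any affine frame gives the same invariant.
1. W is the midpoint of GZ ⇒ W = (5/2, 0)
2. X lies on line QZ with QX:XZ = -2:3 ⇒ X = (-7, 2)
3. C is where the line through X parallel to WZ meets line YQ ⇒ C = (-2, 0)
C = Y + t·(Q−Y) with t = -2, so YC:CQ = t:(1−t) = -2:3

YC:CQ = -2/3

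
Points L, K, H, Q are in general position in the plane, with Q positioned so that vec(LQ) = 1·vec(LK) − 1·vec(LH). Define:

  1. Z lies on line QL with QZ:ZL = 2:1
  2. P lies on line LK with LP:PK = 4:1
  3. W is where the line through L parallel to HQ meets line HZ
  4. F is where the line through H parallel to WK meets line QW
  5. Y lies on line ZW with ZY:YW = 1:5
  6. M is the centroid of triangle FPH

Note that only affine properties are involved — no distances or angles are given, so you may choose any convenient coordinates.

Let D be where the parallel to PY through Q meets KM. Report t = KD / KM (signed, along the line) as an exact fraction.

t = -237/256

Set L = (0, 0), K = (1, 0), H = (0, 1), Q = (1, -1); any affine frame gives the same invariant.
1. Z lies on line QL with QZ:ZL = 2:1 ⇒ Z = (1/3, -1/3)
2. P lies on line LK with LP:PK = 4:1 ⇒ P = (4/5, 0)
3. W is where the line through L parallel to HQ meets line HZ ⇒ W = (1/2, -1)
4. F is where the line through H parallel to WK meets line QW ⇒ F = (-1, -1)
5. Y lies on line ZW with ZY:YW = 1:5 ⇒ Y = (13/36, -4/9)
6. M is the centroid of triangle FPH ⇒ M = (-1/15, 0)
through Q parallel to PY: direction (-79/180, -4/9); meets KM at D = (159/80, 0)
D = K + t·(M−K) with t = -237/256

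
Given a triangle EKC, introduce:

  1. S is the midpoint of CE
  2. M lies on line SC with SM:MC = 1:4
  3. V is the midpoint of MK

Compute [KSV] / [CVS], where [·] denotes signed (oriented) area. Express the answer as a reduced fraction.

[KSV]:[CVS] = 1/5

Set E = (0, 0), K = (1, 0), C = (0, 1); any affine frame gives the same invariant.
1. S is the midpoint of CE ⇒ S = (0, 1/2)
2. M lies on line SC with SM:MC = 1:4 ⇒ M = (0, 3/5)
3. V is the midpoint of MK ⇒ V = (1/2, 3/10)
2·[KSV] = -1/20, 2·[CVS] = -1/4
[KSV]:[CVS] = -1/20:-1/4 = 1/5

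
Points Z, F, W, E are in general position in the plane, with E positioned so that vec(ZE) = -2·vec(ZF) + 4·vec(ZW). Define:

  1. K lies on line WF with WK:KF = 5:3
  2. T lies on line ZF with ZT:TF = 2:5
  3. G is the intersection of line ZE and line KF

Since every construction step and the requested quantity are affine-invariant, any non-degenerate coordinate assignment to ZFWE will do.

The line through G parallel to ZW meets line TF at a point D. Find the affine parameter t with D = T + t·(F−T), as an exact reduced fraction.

t = -9/5

Set Z = (0, 0), F = (1, 0), W = (0, 1), E = (-2, 4); any affine frame gives the same invariant.
1. K lies on line WF with WK:KF = 5:3 ⇒ K = (5/8, 3/8)
2. T lies on line ZF with ZT:TF = 2:5 ⇒ T = (2/7, 0)
3. G is the intersection of line ZE and line KF ⇒ G = (-1, 2)
through G parallel to ZW: direction (0, 1); meets TF at D = (-1, 0)
D = T + t·(F−T) with t = -9/5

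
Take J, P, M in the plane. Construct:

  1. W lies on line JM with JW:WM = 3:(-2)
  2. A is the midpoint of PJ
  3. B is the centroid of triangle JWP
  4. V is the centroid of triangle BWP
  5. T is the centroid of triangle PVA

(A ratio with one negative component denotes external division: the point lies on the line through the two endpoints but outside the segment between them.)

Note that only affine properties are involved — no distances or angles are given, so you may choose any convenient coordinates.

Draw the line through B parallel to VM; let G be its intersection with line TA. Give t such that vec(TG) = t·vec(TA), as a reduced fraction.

Assign J = (0, 0), P = (1, 0), M = (0, 1) — the answer is frame-independent, so this choice is without loss of generality.
1. W lies on line JM with JW:WM = 3:(-2) ⇒ W = (0, 3)
2. A is the midpoint of PJ ⇒ A = (1/2, 0)
3. B is the centroid of triangle JWP ⇒ B = (1/3, 1)
4. V is the centroid of triangle BWP ⇒ V = (4/9, 4/3)
5. T is the centroid of triangle PVA ⇒ T = (35/54, 4/9)
through B parallel to VM: direction (-4/9, -1/3); meets TA at G = (1, 3/2)
G = T + t·(A−T) with t = -19/8

t = -19/8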